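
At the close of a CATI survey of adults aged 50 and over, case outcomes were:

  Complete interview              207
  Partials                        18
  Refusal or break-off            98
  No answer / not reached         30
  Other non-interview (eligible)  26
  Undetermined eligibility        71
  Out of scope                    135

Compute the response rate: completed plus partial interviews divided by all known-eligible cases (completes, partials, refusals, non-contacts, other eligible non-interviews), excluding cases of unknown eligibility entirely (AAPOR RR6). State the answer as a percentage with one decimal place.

59.4%

Num = 207 + 18 = 225
Denom = 207 + 18 + 98 + 30 + 26 = 379
RR6 = 225 / 379 = 0.5937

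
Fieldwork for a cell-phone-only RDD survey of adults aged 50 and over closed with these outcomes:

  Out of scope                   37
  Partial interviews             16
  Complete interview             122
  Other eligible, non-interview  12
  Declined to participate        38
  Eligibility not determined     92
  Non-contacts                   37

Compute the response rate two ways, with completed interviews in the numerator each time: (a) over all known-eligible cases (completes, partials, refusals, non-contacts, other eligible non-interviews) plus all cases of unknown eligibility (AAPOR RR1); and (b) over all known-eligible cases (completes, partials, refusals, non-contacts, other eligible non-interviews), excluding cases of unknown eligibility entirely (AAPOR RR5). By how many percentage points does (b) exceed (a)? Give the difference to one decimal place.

Numerator = 122
Denominator = 122 + 16 + 38 + 37 + 12 + 92 = 317
RR1 = 122 / 317 = 0.3849
Denominator = 122 + 16 + 38 + 37 + 12 = 225
RR5 = 122 / 225 = 0.5422
Difference = 54.22 − 38.49 = 15.73 percentage points

15.7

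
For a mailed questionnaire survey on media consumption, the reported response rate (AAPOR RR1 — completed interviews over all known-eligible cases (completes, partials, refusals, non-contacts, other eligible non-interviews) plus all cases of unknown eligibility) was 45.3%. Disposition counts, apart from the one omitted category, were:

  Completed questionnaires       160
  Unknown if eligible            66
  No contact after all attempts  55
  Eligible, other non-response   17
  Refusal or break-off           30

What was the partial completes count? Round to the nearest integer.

25

RR1 = 160 / D = 0.453
D = 160 / 0.453 = 353.2
Remaining denominator categories sum to 328
partial completes = 353.2 − 328 ≈ 25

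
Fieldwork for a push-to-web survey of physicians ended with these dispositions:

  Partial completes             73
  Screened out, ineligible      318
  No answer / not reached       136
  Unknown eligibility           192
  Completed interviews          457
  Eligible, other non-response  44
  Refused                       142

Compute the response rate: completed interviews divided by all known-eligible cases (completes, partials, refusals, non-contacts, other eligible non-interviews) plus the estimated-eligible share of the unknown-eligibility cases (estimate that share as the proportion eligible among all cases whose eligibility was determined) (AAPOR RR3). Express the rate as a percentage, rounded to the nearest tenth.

46.1%

Numerator → 457
Eligible (known) → 457 + 73 + 142 + 136 + 44 = 852
e = 852 / (852 + 318) = 852 / 1170 = 0.7282
e × U → 0.7282 × 192 = 139.81
Denominator → 852 + 139.81 = 991.81
RR3 = 457 / 991.81 = 0.4608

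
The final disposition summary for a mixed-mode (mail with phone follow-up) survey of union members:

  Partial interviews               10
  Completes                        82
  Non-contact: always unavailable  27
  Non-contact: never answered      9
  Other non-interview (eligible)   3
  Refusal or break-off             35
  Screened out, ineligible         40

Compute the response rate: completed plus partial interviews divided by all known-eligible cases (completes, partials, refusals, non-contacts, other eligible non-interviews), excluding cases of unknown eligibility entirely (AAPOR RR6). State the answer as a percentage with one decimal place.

55.4%

No contact after all attempts = 9 + 27 = 36
Top: 82 + 10 = 92
Denominator: 82 + 10 + 35 + 36 + 3 = 166
RR6 = 92 / 166 = 0.5542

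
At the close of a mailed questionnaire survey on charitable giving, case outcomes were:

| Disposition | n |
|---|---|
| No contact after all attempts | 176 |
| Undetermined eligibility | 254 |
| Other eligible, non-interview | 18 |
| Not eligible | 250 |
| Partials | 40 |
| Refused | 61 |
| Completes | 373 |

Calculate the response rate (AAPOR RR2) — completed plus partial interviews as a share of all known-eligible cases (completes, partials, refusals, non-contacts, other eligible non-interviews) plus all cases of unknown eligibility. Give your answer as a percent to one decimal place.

Numerator → 373 + 40 = 413
Denominator → 373 + 40 + 61 + 176 + 18 + 254 = 922
RR2 = 413 / 922 = 0.4479

44.8%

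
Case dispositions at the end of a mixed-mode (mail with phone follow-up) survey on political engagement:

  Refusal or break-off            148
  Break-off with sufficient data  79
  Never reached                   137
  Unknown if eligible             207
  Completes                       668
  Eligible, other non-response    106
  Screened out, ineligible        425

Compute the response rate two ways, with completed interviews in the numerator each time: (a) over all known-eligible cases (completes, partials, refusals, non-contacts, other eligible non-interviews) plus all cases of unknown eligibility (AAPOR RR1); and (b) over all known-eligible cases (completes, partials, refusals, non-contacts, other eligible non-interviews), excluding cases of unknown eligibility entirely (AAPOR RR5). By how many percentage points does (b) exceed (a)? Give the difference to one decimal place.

9.0

Num → 668
Denom → 668 + 79 + 148 + 137 + 106 + 207 = 1345
RR1 = 668 / 1345 = 0.4967
Denom → 668 + 79 + 148 + 137 + 106 = 1138
RR5 = 668 / 1138 = 0.5870
Difference = 58.70 − 49.67 = 9.03 percentage points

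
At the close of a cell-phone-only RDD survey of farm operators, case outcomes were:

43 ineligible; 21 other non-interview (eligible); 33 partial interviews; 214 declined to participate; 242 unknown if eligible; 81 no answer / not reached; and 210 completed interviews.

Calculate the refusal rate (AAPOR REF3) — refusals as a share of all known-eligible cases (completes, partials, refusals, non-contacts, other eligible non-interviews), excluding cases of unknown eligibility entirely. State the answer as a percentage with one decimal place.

38.3%

Top: 214
Denominator: 210 + 33 + 214 + 81 + 21 = 559
REF3 = 214 / 559 = 0.3828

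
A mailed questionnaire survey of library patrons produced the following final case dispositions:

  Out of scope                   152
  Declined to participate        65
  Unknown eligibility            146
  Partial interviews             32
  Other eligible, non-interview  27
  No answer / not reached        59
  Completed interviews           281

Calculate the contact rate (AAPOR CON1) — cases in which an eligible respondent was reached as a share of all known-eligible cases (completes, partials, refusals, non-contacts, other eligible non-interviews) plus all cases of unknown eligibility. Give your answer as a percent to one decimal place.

66.4%

Top = 281 + 32 + 65 + 27 = 405
Base = 281 + 32 + 65 + 59 + 27 + 146 = 610
CON1 = 405 / 610 = 0.6639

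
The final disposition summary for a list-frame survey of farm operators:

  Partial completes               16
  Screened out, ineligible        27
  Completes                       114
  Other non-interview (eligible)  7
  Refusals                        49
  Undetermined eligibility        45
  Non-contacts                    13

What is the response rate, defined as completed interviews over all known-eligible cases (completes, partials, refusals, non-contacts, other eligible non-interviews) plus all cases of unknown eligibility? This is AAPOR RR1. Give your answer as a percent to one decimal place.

Numerator = 114
Denominator = 114 + 16 + 49 + 13 + 7 + 45 = 244
RR1 = 114 / 244 = 0.4672

46.7%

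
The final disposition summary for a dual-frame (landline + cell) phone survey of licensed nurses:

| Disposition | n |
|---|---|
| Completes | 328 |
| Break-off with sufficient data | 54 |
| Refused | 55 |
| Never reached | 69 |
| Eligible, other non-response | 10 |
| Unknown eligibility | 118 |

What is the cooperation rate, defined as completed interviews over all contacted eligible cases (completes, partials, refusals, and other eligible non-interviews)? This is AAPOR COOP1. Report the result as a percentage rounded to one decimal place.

73.4%

Top → 328
Base → 328 + 54 + 55 + 10 = 447
COOP1 = 328 / 447 = 0.7338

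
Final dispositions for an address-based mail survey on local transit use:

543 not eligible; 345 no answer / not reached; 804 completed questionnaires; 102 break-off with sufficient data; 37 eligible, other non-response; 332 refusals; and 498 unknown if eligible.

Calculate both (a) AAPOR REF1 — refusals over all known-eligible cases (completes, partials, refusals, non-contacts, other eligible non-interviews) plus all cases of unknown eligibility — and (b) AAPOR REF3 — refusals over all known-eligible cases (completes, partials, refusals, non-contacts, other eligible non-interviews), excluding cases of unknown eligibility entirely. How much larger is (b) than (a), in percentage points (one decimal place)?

Num: 332
Base: 804 + 102 + 332 + 345 + 37 + 498 = 2118
REF1 = 332 / 2118 = 0.1568
Base: 804 + 102 + 332 + 345 + 37 = 1620
REF3 = 332 / 1620 = 0.2049
Difference = 20.49 − 15.68 = 4.81 percentage points

4.8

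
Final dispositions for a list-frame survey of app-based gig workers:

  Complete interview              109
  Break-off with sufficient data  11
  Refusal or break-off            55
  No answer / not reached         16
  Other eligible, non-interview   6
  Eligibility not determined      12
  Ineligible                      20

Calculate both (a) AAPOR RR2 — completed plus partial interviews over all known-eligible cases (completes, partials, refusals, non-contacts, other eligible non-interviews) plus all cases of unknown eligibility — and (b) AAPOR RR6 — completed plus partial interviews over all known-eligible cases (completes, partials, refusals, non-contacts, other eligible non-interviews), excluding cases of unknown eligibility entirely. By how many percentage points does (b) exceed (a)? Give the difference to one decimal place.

3.5

Numerator = 109 + 11 = 120
Denom = 109 + 11 + 55 + 16 + 6 + 12 = 209
RR2 = 120 / 209 = 0.5742
Denom = 109 + 11 + 55 + 16 + 6 = 197
RR6 = 120 / 197 = 0.6091
Difference = 60.91 − 57.42 = 3.49 percentage points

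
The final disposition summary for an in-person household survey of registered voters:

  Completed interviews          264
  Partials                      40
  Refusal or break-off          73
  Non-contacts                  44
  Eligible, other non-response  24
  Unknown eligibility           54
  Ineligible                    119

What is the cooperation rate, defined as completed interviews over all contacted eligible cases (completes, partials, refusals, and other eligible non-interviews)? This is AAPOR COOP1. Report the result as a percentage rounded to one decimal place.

65.8%

Numerator = 264
Base = 264 + 40 + 73 + 24 = 401
COOP1 = 264 / 401 = 0.6584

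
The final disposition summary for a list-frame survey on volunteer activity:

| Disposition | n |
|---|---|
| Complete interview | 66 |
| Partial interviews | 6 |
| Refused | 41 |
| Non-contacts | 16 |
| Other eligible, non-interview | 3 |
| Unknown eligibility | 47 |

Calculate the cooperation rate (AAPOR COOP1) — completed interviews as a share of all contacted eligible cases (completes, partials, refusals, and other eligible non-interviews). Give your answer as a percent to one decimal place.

Num: 66
Denominator: 66 + 6 + 41 + 3 = 116
COOP1 = 66 / 116 = 0.5690

56.9%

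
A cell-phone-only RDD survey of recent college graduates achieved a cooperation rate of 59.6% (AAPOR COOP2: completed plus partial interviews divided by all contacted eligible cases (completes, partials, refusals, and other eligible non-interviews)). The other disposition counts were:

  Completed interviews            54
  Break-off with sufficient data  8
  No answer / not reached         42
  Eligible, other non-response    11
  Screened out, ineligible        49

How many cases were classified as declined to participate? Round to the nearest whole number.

Numerator: 54 + 8 = 62
COOP2 = 62 / D = 0.596
D = 62 / 0.596 = 104.0
Other denominator terms total 73
declined to participate = 104.0 − 73 ≈ 31

31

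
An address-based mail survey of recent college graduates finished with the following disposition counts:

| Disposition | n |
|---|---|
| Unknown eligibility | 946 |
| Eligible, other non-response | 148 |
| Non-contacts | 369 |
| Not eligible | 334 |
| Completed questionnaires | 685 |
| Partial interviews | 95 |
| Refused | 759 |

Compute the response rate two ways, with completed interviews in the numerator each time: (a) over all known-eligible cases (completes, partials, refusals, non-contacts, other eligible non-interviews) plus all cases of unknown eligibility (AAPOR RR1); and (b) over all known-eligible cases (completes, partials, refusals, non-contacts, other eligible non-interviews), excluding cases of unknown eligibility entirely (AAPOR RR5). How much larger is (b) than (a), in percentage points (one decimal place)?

10.5

Num → 685
Denominator → 685 + 95 + 759 + 369 + 148 + 946 = 3002
RR1 = 685 / 3002 = 0.2282
Denominator → 685 + 95 + 759 + 369 + 148 = 2056
RR5 = 685 / 2056 = 0.3332
Difference = 33.32 − 22.82 = 10.50 percentage points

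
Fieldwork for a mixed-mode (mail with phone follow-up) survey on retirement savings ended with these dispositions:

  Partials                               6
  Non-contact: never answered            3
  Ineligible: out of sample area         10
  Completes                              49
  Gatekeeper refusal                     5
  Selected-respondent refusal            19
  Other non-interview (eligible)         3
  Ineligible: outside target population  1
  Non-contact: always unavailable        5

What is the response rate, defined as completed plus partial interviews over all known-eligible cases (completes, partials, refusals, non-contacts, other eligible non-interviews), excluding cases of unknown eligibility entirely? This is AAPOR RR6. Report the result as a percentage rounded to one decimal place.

Refused = 5 + 19 = 24
No contact after all attempts = 3 + 5 = 8
Not eligible = 1 + 10 = 11
Numerator: 49 + 6 = 55
Denominator: 49 + 6 + 24 + 8 + 3 = 90
RR6 = 55 / 90 = 0.6111

61.1%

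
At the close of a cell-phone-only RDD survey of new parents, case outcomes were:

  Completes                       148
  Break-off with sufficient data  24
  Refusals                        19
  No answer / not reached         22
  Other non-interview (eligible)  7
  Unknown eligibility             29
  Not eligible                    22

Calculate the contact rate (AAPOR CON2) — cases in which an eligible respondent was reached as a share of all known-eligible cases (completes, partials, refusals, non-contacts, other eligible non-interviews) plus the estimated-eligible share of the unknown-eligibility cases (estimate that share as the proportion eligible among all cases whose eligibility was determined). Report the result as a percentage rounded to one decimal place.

Numerator → 148 + 24 + 19 + 7 = 198
Known eligible → 148 + 24 + 19 + 22 + 7 = 220
e = 220 / (220 + 22) = 220 / 242 = 0.9091
Estimated eligible among unknowns → 0.9091 × 29 = 26.36
Base → 220 + 26.36 = 246.36
CON2 = 198 / 246.36 = 0.8037

80.4%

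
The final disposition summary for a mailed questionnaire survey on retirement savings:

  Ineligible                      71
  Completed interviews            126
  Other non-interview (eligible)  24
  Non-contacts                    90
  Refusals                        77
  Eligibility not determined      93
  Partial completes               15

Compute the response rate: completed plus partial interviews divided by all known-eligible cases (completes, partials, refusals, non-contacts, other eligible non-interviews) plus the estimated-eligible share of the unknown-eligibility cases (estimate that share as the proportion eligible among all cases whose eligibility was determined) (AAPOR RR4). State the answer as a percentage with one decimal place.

Top: 126 + 15 = 141
Determined eligible: 126 + 15 + 77 + 90 + 24 = 332
e = 332 / (332 + 71) = 332 / 403 = 0.8238
Eligible share of unknowns: 0.8238 × 93 = 76.61
Base: 332 + 76.61 = 408.61
RR4 = 141 / 408.61 = 0.3451

34.5%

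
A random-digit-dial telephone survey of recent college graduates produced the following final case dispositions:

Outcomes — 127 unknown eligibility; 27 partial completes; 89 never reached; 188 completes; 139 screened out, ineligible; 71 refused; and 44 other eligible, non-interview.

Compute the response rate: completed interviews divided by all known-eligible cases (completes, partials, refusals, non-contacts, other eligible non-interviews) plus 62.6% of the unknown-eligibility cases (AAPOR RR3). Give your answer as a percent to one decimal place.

37.7%

Num: 188
Determined eligible: 188 + 27 + 71 + 89 + 44 = 419
Estimated eligible among unknowns: 0.6260 × 127 = 79.50
Denominator: 419 + 79.50 = 498.50
RR3 = 188 / 498.50 = 0.3771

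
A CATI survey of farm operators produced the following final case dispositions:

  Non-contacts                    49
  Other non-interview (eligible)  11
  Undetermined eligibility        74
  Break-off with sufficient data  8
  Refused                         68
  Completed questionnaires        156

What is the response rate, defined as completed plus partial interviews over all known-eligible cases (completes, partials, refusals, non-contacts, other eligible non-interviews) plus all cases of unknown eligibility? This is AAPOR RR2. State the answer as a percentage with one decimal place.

44.8%

Numerator → 156 + 8 = 164
Denominator → 156 + 8 + 68 + 49 + 11 + 74 = 366
RR2 = 164 / 366 = 0.4481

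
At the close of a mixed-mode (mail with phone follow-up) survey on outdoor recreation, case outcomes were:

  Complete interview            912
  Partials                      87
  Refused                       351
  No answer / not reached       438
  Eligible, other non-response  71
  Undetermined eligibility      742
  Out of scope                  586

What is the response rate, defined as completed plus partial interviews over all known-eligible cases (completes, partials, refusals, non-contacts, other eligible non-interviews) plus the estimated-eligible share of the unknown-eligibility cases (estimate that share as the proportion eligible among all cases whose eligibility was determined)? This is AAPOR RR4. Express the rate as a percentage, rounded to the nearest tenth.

Num = 912 + 87 = 999
Known eligible = 912 + 87 + 351 + 438 + 71 = 1859
e = 1859 / (1859 + 586) = 1859 / 2445 = 0.7603
Estimated eligible among unknowns = 0.7603 × 742 = 564.14
Denom = 1859 + 564.14 = 2423.14
RR4 = 999 / 2423.14 = 0.4123

41.2%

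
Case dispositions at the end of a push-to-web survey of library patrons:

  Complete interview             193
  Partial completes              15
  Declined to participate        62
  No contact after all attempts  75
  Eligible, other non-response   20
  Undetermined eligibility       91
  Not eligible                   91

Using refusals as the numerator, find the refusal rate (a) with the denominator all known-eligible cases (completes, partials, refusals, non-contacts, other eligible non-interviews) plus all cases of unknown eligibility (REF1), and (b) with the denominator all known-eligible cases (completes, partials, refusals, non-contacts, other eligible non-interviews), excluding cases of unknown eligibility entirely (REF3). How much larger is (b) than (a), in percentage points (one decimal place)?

3.4

Num = 62
Denom = 193 + 15 + 62 + 75 + 20 + 91 = 456
REF1 = 62 / 456 = 0.1360
Denom = 193 + 15 + 62 + 75 + 20 = 365
REF3 = 62 / 365 = 0.1699
Difference = 16.99 − 13.60 = 3.39 percentage points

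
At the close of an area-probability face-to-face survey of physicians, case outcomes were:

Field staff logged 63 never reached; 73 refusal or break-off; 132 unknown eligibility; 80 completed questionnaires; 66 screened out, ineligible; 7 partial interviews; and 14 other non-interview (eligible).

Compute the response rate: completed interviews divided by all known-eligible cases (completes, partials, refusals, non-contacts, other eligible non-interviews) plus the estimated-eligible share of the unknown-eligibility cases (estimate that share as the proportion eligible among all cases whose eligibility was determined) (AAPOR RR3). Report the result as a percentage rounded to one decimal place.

23.5%

Numerator = 80
Determined eligible = 80 + 7 + 73 + 63 + 14 = 237
e = 237 / (237 + 66) = 237 / 303 = 0.7822
Estimated eligible among unknowns = 0.7822 × 132 = 103.25
Base = 237 + 103.25 = 340.25
RR3 = 80 / 340.25 = 0.2351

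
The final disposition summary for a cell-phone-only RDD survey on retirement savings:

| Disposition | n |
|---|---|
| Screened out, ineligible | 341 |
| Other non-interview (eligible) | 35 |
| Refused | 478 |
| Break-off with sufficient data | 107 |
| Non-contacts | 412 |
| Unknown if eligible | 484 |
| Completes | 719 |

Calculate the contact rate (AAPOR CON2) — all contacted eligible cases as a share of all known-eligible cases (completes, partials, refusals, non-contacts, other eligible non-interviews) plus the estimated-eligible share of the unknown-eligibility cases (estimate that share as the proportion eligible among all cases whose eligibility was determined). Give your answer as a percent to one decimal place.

62.1%

Top → 719 + 107 + 478 + 35 = 1339
Determined eligible → 719 + 107 + 478 + 412 + 35 = 1751
e = 1751 / (1751 + 341) = 1751 / 2092 = 0.8370
Estimated eligible among unknowns → 0.8370 × 484 = 405.11
Denominator → 1751 + 405.11 = 2156.11
CON2 = 1339 / 2156.11 = 0.6210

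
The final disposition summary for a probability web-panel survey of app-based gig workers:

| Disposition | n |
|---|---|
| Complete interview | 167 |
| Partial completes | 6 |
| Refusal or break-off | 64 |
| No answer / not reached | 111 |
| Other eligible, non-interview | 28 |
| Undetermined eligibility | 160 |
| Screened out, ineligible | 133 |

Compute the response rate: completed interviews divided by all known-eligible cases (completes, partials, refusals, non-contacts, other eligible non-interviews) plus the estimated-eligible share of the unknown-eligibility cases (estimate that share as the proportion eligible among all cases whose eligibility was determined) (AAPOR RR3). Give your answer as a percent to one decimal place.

Top = 167
Known eligible = 167 + 6 + 64 + 111 + 28 = 376
e = 376 / (376 + 133) = 376 / 509 = 0.7387
Eligible share of unknowns = 0.7387 × 160 = 118.19
Denom = 376 + 118.19 = 494.19
RR3 = 167 / 494.19 = 0.3379

33.8%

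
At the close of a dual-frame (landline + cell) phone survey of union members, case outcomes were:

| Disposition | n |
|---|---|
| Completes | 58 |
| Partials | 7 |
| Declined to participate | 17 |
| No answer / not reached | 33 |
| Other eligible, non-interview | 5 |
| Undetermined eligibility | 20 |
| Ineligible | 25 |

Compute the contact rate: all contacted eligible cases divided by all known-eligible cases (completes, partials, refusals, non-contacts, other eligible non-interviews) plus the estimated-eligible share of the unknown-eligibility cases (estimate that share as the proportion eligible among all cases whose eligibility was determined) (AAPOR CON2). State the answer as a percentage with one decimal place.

Top → 58 + 7 + 17 + 5 = 87
Determined eligible → 58 + 7 + 17 + 33 + 5 = 120
e = 120 / (120 + 25) = 120 / 145 = 0.8276
e × U → 0.8276 × 20 = 16.55
Denominator → 120 + 16.55 = 136.55
CON2 = 87 / 136.55 = 0.6371

63.7%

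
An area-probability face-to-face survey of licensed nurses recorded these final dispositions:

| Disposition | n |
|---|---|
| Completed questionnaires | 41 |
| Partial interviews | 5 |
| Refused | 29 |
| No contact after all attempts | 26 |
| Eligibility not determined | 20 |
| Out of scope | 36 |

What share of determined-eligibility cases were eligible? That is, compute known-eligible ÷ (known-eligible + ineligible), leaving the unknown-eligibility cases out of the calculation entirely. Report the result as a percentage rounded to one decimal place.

Eligible (known): 41 + 5 + 29 + 26 = 101
e = 101 / (101 + 36) = 101 / 137 = 0.7372

73.7%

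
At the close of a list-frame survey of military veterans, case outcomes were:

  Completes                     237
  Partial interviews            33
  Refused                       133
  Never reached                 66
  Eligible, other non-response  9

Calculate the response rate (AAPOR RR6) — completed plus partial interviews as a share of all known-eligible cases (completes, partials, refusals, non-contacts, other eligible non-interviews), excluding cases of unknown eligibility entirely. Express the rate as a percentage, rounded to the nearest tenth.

56.5%

Num = 237 + 33 = 270
Base = 237 + 33 + 133 + 66 + 9 = 478
RR6 = 270 / 478 = 0.5649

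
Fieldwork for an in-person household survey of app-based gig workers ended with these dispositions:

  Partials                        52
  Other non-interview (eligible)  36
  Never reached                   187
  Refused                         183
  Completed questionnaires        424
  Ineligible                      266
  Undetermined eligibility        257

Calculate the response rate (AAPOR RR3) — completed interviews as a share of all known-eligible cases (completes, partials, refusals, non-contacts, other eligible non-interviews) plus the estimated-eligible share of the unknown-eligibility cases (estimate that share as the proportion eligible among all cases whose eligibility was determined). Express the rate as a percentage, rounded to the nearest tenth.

39.3%

Top = 424
Eligible (known) = 424 + 52 + 183 + 187 + 36 = 882
e = 882 / (882 + 266) = 882 / 1148 = 0.7683
Eligible share of unknowns = 0.7683 × 257 = 197.45
Denominator = 882 + 197.45 = 1079.45
RR3 = 424 / 1079.45 = 0.3928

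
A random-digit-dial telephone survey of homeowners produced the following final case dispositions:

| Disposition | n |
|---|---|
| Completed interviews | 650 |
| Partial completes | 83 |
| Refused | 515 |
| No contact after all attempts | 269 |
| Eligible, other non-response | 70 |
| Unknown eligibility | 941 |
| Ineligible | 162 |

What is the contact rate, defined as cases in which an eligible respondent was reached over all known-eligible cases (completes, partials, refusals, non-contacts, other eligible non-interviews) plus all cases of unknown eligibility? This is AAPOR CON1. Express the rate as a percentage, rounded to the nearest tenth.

Numerator → 650 + 83 + 515 + 70 = 1318
Base → 650 + 83 + 515 + 269 + 70 + 941 = 2528
CON1 = 1318 / 2528 = 0.5214

52.1%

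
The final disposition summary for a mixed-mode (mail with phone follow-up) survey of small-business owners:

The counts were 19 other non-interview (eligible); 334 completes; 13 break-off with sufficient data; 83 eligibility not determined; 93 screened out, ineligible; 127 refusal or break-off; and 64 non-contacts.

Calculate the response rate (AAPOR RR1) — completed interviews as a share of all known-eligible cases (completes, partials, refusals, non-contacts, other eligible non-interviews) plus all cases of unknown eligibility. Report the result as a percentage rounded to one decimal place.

Numerator: 334
Base: 334 + 13 + 127 + 64 + 19 + 83 = 640
RR1 = 334 / 640 = 0.5219

52.2%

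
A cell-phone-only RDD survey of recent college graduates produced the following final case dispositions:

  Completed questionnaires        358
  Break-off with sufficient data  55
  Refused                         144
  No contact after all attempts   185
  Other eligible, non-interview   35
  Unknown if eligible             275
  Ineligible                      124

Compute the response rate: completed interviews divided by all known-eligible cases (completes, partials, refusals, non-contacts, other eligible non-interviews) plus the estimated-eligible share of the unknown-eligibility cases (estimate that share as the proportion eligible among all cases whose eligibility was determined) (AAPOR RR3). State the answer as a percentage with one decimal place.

Num: 358
Eligible (known): 358 + 55 + 144 + 185 + 35 = 777
e = 777 / (777 + 124) = 777 / 901 = 0.8624
Estimated eligible among unknowns: 0.8624 × 275 = 237.16
Base: 777 + 237.16 = 1014.16
RR3 = 358 / 1014.16 = 0.3530

35.3%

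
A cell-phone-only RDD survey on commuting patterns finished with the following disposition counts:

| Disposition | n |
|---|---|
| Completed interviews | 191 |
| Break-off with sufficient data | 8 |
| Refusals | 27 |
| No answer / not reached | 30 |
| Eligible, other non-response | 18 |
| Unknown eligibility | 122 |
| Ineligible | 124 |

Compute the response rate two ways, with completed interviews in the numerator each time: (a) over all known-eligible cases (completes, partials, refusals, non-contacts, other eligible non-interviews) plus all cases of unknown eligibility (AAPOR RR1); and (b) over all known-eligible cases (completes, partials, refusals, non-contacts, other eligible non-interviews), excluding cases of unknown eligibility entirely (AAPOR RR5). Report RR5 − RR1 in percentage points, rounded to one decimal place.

21.5

Numerator: 191
Denominator: 191 + 8 + 27 + 30 + 18 + 122 = 396
RR1 = 191 / 396 = 0.4823
Denominator: 191 + 8 + 27 + 30 + 18 = 274
RR5 = 191 / 274 = 0.6971
Difference = 69.71 − 48.23 = 21.48 percentage points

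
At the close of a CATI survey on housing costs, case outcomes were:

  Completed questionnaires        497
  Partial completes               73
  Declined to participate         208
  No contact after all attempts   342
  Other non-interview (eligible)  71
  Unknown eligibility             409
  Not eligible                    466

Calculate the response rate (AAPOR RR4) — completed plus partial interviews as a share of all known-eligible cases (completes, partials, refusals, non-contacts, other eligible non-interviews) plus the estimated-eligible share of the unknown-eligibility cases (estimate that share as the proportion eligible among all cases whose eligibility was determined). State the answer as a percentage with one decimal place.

Top: 497 + 73 = 570
Known eligible: 497 + 73 + 208 + 342 + 71 = 1191
e = 1191 / (1191 + 466) = 1191 / 1657 = 0.7188
e × U: 0.7188 × 409 = 293.99
Denom: 1191 + 293.99 = 1484.99
RR4 = 570 / 1484.99 = 0.3838

38.4%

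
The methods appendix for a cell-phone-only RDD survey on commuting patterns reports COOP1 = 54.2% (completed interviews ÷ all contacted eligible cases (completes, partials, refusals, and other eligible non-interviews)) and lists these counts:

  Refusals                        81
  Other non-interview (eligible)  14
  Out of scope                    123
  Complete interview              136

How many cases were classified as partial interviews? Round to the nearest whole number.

COOP1 = 136 / D = 0.542
D = 136 / 0.542 = 250.9
Rest of base = 231
partial interviews = 250.9 − 231 ≈ 20

20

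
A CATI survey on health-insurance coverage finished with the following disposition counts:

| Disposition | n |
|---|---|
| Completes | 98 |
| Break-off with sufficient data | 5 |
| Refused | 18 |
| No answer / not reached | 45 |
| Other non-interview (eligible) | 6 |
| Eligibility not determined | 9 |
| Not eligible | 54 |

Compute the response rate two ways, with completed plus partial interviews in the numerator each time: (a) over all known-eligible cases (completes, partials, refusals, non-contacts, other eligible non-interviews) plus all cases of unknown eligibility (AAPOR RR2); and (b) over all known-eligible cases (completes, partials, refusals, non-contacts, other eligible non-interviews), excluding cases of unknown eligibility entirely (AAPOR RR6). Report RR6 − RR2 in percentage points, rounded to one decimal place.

Top = 98 + 5 = 103
Denom = 98 + 5 + 18 + 45 + 6 + 9 = 181
RR2 = 103 / 181 = 0.5691
Denom = 98 + 5 + 18 + 45 + 6 = 172
RR6 = 103 / 172 = 0.5988
Difference = 59.88 − 56.91 = 2.97 percentage points

3.0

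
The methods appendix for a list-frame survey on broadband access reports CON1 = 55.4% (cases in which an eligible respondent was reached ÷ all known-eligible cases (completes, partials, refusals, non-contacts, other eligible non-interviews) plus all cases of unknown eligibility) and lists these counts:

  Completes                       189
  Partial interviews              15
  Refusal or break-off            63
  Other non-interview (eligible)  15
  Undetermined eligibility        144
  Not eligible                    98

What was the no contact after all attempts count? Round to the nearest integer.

Num = 189 + 15 + 63 + 15 = 282
CON1 = 282 / D = 0.554
D = 282 / 0.554 = 509.0
Remaining denominator categories sum to 426
no contact after all attempts = 509.0 − 426 ≈ 83

83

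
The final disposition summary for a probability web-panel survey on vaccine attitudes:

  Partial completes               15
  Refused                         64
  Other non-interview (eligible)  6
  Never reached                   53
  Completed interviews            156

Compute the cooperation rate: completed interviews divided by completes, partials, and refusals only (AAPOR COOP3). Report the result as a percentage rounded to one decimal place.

66.4%

Num = 156
Base = 156 + 15 + 64 = 235
COOP3 = 156 / 235 = 0.6638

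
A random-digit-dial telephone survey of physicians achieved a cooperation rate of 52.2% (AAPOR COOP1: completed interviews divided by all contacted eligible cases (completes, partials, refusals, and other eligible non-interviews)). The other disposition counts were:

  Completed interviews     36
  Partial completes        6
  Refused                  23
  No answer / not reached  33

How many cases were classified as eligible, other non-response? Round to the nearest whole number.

4

COOP1 = 36 / D = 0.522
D = 36 / 0.522 = 69.0
Remaining denominator categories sum to 65
eligible, other non-response = 69.0 − 65 ≈ 4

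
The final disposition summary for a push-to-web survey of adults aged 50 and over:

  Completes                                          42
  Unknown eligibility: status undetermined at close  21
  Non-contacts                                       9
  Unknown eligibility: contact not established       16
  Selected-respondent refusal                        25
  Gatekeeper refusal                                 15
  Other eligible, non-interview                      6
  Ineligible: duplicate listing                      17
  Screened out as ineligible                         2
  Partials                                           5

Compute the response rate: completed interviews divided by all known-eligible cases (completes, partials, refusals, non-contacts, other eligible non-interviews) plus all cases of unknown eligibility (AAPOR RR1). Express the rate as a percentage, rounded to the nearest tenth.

30.2%

Refused = 15 + 25 = 40
Unknown eligibility = 16 + 21 = 37
Not eligible = 2 + 17 = 19
Numerator = 42
Denominator = 42 + 5 + 40 + 9 + 6 + 37 = 139
RR1 = 42 / 139 = 0.3022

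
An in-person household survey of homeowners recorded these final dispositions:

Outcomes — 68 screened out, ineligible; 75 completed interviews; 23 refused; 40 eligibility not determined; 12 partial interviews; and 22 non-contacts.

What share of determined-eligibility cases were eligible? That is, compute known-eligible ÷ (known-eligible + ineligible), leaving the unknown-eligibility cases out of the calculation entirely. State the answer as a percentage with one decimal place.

Determined eligible → 75 + 12 + 23 + 22 = 132
e = 132 / (132 + 68) = 132 / 200 = 0.6600

66.0%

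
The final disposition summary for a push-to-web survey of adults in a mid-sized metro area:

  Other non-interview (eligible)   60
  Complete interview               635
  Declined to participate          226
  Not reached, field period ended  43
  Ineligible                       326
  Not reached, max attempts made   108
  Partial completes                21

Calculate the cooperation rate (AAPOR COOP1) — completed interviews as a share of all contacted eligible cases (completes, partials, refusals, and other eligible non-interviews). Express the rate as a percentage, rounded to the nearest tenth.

67.4%

No contact after all attempts = 43 + 108 = 151
Num = 635
Denominator = 635 + 21 + 226 + 60 = 942
COOP1 = 635 / 942 = 0.6741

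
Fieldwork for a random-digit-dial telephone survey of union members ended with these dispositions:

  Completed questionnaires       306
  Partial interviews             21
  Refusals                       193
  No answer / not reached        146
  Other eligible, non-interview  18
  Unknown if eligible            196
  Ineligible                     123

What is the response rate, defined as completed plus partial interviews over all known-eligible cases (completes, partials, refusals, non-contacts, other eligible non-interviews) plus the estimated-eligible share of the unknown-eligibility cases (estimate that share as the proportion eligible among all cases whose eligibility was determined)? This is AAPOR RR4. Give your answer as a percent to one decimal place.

38.5%

Num → 306 + 21 = 327
Known eligible → 306 + 21 + 193 + 146 + 18 = 684
e = 684 / (684 + 123) = 684 / 807 = 0.8476
Estimated eligible among unknowns → 0.8476 × 196 = 166.13
Denominator → 684 + 166.13 = 850.13
RR4 = 327 / 850.13 = 0.3846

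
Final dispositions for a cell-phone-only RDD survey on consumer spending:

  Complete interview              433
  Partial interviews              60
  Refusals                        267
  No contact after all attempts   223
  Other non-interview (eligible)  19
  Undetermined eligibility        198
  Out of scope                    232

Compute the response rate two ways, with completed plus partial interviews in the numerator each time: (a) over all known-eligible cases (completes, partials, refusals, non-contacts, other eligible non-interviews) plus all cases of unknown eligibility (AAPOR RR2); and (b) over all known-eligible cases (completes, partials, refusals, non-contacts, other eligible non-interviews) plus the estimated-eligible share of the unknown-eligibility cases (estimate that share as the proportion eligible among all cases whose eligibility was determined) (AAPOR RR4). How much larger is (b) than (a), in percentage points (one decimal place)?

1.3

Top → 433 + 60 = 493
Denom → 433 + 60 + 267 + 223 + 19 + 198 = 1200
RR2 = 493 / 1200 = 0.4108
Eligible (known) → 433 + 60 + 267 + 223 + 19 = 1002
e = 1002 / (1002 + 232) = 1002 / 1234 = 0.8120
Eligible share of unknowns → 0.8120 × 198 = 160.78
Denom → 1002 + 160.78 = 1162.78
RR4 = 493 / 1162.78 = 0.4240
Difference = 42.40 − 41.08 = 1.32 percentage points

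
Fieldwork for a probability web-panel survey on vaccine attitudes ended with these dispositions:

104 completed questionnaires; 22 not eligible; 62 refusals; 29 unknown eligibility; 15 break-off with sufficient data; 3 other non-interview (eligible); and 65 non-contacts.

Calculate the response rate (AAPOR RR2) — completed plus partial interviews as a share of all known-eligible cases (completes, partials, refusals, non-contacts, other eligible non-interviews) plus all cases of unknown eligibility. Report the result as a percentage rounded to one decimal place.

42.8%

Numerator: 104 + 15 = 119
Denom: 104 + 15 + 62 + 65 + 3 + 29 = 278
RR2 = 119 / 278 = 0.4281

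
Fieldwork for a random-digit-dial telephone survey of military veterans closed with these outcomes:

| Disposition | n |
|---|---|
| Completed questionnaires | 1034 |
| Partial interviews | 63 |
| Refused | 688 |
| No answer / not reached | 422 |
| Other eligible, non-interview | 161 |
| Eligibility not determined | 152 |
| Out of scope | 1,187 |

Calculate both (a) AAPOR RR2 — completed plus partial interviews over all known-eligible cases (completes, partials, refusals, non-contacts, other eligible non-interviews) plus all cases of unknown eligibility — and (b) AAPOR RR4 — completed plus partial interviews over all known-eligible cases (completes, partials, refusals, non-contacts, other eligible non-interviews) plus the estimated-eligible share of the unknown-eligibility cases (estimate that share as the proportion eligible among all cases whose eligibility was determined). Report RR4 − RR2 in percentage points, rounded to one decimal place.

Numerator: 1034 + 63 = 1097
Denominator: 1034 + 63 + 688 + 422 + 161 + 152 = 2520
RR2 = 1097 / 2520 = 0.4353
Known eligible: 1034 + 63 + 688 + 422 + 161 = 2368
e = 2368 / (2368 + 1187) = 2368 / 3555 = 0.6661
e × U: 0.6661 × 152 = 101.25
Denominator: 2368 + 101.25 = 2469.25
RR4 = 1097 / 2469.25 = 0.4443
Difference = 44.43 − 43.53 = 0.90 percentage points

0.9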